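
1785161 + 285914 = 2071075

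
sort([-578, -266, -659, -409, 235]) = [-659, -578, -409, -266, 235]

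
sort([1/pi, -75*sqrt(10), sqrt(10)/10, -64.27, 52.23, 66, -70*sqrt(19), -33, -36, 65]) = [-70*sqrt(19), -75*sqrt(10), -64.27, -36, -33, sqrt(10)/10, 1/pi, 52.23, 65, 66]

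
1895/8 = 236 + 7/8 ≈ 236.88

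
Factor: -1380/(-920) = 2^(-1)*3^1 = 3/2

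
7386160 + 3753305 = 11139465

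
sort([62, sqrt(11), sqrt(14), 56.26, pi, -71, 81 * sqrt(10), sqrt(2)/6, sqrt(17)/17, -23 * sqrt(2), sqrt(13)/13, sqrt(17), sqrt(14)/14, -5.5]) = [-71, -23 * sqrt(2), -5.5, sqrt(2)/6, sqrt(17)/17, sqrt(14)/14, sqrt(13)/13, pi, sqrt(11), sqrt(14), sqrt(17), 56.26, 62, 81 * sqrt(10)]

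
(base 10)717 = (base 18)23f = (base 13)432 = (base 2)1011001101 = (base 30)nr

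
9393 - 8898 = 495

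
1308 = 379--929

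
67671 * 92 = 6225732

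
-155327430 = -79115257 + -76212173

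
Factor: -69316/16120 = -1 * 2^(-1) * 5^(-1) * 43^1 = -43/10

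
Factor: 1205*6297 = 3^1*5^1*241^1*2099^1 = 7587885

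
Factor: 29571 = 3^1*9857^1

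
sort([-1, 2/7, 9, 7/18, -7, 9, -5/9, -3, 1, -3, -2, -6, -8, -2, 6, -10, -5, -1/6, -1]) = [-10, -8, -7, -6, -5, -3, -3, -2, -2, -1, -1, -5/9, -1/6, 2/7, 7/18, 1, 6, 9, 9]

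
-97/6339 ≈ -0.0153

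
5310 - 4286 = 1024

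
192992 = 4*48248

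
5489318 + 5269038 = 10758356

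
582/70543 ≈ 0.00825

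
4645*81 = 376245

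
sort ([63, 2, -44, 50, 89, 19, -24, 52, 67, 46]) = [-44, -24, 2, 19, 46, 50, 52, 63, 67, 89]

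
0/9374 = 0 = 0.00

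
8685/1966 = 4 + 821/1966 ≈ 4.42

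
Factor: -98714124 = -1*2^2*3^2*1051^1*2609^1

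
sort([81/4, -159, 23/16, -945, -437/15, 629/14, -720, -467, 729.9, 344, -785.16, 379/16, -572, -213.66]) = [-945, -785.16, -720, -572, -467, -213.66, -159, -437/15, 23/16, 81/4, 379/16, 629/14, 344, 729.9]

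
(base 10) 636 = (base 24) 12c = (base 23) 14f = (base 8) 1174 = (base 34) io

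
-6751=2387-9138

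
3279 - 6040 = -2761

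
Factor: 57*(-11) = -1*3^1*11^1*19^1 = -627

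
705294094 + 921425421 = 1626719515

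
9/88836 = 3/29612 ≈ 0.000101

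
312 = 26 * 12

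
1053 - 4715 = -3662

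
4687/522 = 8+511/522 ≈ 8.98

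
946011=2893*327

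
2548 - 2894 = -346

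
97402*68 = 6623336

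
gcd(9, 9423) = 9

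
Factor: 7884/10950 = 2^1*3^2*5^(-2) = 18/25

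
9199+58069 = 67268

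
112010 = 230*487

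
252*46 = 11592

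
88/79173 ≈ 0.00111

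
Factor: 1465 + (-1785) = -1*2^6*5^1 = -320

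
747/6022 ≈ 0.124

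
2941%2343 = 598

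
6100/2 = 3050 = 3050.00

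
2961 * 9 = 26649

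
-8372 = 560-8932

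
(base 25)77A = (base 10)4560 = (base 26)6JA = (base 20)B80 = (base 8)10720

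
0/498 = 0 = 0.00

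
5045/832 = 6 + 53/832 ≈ 6.06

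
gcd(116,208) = 4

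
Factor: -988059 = -1 * 3^1 * 29^1 * 41^1 * 277^1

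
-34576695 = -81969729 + 47393034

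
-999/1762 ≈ -0.567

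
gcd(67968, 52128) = 288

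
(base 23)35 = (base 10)74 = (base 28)2i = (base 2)1001010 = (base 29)2g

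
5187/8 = 648 + 3/8 ≈ 648.38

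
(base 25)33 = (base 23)39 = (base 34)2a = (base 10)78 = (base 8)116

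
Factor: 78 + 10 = 2^3*11^1 = 88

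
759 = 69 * 11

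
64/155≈0.413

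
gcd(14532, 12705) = 21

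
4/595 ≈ 0.00672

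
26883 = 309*87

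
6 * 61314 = 367884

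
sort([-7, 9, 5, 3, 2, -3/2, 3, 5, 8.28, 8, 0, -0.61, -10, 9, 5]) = [-10, -7, -3/2, -0.61, 0, 2, 3, 3, 5, 5, 5, 8, 8.28, 9, 9]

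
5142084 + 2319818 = 7461902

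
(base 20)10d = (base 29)e7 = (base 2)110011101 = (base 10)413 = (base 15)1c8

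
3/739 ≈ 0.00406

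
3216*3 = 9648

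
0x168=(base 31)bj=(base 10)360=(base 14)1ba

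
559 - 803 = -244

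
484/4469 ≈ 0.108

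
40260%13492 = 13276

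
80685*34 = 2743290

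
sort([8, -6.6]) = [-6.6, 8]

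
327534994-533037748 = -205502754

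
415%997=415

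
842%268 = 38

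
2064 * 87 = 179568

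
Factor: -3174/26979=-1*2^1*17^(-1)=-2/17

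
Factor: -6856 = -1*2^3*857^1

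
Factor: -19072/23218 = -1*2^6*13^(-1)*19^(-1)*47^(-1)*149^1 = -9536/11609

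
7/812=1/116 ≈ 0.00862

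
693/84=33/4=8.25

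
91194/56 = 1628 + 13/28 ≈ 1628.46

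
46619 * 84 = 3915996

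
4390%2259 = 2131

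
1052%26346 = 1052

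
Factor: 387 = 3^2*43^1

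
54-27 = 27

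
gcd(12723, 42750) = 3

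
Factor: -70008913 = -1*13^1*89^1*60509^1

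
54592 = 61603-7011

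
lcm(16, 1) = 16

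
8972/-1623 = -5 - 857/1623 ≈ -5.53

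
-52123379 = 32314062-84437441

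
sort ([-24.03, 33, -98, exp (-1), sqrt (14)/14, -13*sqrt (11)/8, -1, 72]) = [-98, -24.03, -13*sqrt (11)/8, -1, sqrt (14)/14, exp (-1), 33, 72]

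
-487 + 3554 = 3067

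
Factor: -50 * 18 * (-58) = 2^3 * 3^2 * 5^2 * 29^1 = 52200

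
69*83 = 5727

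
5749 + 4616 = 10365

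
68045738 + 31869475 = 99915213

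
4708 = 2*2354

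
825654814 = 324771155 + 500883659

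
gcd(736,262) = 2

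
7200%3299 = 602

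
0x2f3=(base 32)nj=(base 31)ob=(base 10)755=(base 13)461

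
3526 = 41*86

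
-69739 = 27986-97725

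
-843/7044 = -281/2348 ≈ -0.120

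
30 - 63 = -33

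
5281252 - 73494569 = -68213317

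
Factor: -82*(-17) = 2^1*17^1*41^1 = 1394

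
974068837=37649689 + 936419148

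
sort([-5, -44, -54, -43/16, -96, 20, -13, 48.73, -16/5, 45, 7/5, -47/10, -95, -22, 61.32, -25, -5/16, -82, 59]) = [-96, -95, -82, -54, -44, -25, -22, -13, -5, -47/10, -16/5, -43/16, -5/16, 7/5, 20, 45, 48.73, 59, 61.32]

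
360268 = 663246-302978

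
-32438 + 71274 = 38836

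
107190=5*21438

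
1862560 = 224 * 8315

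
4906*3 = 14718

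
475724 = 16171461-15695737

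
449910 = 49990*9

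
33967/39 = 870 + 37/39 ≈ 870.95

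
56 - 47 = 9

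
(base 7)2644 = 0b1111110100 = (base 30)13m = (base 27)1ad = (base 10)1012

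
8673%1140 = 693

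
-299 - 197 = -496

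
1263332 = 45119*28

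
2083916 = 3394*614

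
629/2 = 314+1/2 = 314.50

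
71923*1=71923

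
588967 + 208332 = 797299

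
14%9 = 5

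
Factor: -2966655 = -1 * 3^1 * 5^1 * 23^1 * 8599^1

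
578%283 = 12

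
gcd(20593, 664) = 1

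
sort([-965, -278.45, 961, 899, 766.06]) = [-965, -278.45, 766.06, 899, 961]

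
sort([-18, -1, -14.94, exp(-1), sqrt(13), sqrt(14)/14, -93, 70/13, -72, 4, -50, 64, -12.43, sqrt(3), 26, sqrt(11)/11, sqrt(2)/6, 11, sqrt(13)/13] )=[-93, -72, -50, -18, -14.94, -12.43, -1, sqrt(2)/6, sqrt(14)/14, sqrt(13)/13, sqrt(11)/11, exp(-1), sqrt(3), sqrt(13), 4, 70/13, 11, 26, 64] 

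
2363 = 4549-2186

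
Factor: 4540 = 2^2*5^1*227^1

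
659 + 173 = 832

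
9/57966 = 3/19322 ≈ 0.000155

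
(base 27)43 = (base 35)36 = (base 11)a1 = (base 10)111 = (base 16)6f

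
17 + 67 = 84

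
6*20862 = 125172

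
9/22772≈0.000395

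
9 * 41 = 369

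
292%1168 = 292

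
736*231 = 170016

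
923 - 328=595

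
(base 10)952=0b1110111000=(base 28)160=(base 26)1ag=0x3b8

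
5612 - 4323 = 1289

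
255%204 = 51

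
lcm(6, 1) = 6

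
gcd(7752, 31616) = 152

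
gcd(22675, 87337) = 1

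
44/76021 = 4/6911 ≈ 0.000579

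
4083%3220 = 863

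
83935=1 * 83935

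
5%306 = 5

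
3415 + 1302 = 4717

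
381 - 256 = 125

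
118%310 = 118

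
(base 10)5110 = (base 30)5ka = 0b1001111110110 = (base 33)4ms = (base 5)130420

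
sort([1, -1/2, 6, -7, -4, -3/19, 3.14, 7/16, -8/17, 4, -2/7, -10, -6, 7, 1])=[-10, -7, -6, -4, -1/2, -8/17, -2/7, -3/19, 7/16, 1, 1, 3.14, 4, 6, 7]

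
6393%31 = 7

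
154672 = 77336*2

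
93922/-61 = -1539 - 43/61 ≈ -1539.70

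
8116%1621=11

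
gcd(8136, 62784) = 72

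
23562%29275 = 23562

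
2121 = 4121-2000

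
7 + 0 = 7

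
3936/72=54 + 2/3 ≈ 54.67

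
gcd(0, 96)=96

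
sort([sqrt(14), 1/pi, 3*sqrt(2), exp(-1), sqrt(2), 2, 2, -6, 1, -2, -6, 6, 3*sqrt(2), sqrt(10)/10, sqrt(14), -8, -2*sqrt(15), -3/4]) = [-8, -2*sqrt(15), -6, -6, -2, -3/4, sqrt(10)/10, 1/pi, exp(-1), 1, sqrt(2), 2, 2, sqrt(14), sqrt(14), 3*sqrt(2), 3*sqrt(2), 6]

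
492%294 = 198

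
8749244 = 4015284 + 4733960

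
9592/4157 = 2+1278/4157 ≈ 2.31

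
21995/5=4399=4399.00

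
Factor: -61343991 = -1*3^2*617^1*11047^1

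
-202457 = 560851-763308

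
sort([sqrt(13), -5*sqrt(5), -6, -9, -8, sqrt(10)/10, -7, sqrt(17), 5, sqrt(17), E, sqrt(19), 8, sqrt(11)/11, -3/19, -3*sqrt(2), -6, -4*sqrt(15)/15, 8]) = [-5*sqrt(5), -9, -8, -7, -6, -6, -3*sqrt(2), -4*sqrt(15)/15, -3/19, sqrt(11)/11, sqrt(10)/10, E, sqrt(13), sqrt(17), sqrt(17), sqrt(19), 5, 8, 8]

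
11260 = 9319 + 1941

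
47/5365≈0.00876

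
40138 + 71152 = 111290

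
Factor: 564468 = 2^2 * 3^1 * 17^1 * 2767^1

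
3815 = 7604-3789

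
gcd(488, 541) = 1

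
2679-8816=-6137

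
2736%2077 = 659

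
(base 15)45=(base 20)35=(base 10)65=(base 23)2j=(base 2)1000001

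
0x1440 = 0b1010001000000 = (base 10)5184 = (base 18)g00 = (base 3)21010000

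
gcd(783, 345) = 3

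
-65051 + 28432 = -36619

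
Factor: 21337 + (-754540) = -1*3^2*41^1*1987^1 = -733203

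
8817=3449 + 5368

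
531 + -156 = 375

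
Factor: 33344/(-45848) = -1*2^3*11^(-1) = -8/11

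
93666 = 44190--49476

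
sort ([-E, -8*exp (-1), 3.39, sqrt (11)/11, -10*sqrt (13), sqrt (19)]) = [-10*sqrt (13), -8*exp (-1), -E, sqrt (11)/11, 3.39, sqrt (19)]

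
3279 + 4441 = 7720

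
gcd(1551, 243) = 3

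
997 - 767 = 230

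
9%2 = 1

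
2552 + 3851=6403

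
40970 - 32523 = 8447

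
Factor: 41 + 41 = 2^1*41^1 = 82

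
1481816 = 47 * 31528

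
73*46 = 3358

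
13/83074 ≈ 0.000156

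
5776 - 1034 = 4742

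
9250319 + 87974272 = 97224591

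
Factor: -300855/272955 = -1*587^(-1)*647^1 = -647/587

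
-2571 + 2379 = -192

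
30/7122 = 5/1187 ≈ 0.00421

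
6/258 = 1/43 ≈ 0.0233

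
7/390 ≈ 0.0179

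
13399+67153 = 80552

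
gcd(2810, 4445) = 5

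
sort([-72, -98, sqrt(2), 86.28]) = [-98, -72, sqrt(2), 86.28]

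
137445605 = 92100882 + 45344723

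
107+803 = 910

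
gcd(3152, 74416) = 16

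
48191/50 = 963 + 41/50 = 963.82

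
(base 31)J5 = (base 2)1001010010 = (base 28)L6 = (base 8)1122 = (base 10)594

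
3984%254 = 174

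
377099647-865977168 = -488877521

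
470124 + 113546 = 583670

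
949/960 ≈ 0.989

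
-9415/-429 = 21 + 406/429 ≈ 21.95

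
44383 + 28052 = 72435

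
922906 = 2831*326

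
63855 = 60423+3432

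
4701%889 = 256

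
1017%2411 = 1017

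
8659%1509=1114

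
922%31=23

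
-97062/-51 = 1903 + 3/17 ≈ 1903.18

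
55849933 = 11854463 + 43995470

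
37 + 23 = 60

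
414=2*207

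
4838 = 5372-534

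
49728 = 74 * 672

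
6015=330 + 5685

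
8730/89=98 + 8/89 ≈ 98.09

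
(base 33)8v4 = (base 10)9739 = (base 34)8ef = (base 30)aoj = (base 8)23013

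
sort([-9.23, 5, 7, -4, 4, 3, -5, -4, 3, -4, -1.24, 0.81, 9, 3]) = [-9.23, -5, -4, -4, -4, -1.24, 0.81, 3, 3, 3, 4, 5, 7, 9]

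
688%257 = 174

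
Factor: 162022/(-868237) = -1 * 2^1 * 7^1 * 71^1 * 163^1 * 199^(-1) * 4363^(-1)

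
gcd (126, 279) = 9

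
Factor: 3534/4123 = 2^1 * 3^1 * 7^(-1) = 6/7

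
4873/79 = 61 + 54/79 ≈ 61.68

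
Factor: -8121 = -1*3^1*2707^1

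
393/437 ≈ 0.899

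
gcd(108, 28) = 4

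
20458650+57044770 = 77503420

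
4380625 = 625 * 7009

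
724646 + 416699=1141345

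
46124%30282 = 15842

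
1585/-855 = -317/171 ≈ -1.85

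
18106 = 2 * 9053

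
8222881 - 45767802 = -37544921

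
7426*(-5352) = -39743952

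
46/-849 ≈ -0.0542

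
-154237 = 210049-364286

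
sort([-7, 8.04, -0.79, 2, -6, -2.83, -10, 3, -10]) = [-10, -10, -7, -6, -2.83, -0.79, 2, 3, 8.04]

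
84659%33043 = 18573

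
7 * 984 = 6888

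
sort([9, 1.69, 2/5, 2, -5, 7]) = [-5, 2/5, 1.69, 2, 7, 9]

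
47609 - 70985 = -23376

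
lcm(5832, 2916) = 5832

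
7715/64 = 120 + 35/64 ≈ 120.55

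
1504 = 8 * 188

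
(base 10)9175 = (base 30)a5p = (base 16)23d7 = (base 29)aqb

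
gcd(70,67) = 1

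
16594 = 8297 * 2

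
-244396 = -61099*4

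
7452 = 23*324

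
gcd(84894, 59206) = 2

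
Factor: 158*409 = 2^1*79^1*409^1 = 64622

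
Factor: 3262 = 2^1*7^1*233^1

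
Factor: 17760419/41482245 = 3^(-1) * 5^(-1) * 7^(-1) * 43^1 * 395069^(-1) * 413033^1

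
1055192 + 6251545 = 7306737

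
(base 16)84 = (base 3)11220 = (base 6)340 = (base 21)66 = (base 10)132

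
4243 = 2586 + 1657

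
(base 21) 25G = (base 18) 31D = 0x3EB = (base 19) 2EF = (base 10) 1003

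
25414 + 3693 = 29107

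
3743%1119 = 386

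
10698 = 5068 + 5630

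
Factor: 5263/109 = 19^1*109^(-1)*277^1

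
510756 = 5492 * 93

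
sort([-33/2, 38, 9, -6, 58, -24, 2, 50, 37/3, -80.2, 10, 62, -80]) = [-80.2, -80, -24, -33/2, -6, 2, 9, 10, 37/3, 38, 50, 58, 62]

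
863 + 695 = 1558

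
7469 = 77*97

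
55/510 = 11/102 ≈ 0.108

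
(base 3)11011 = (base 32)3g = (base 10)112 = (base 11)a2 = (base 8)160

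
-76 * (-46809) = 3557484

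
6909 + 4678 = 11587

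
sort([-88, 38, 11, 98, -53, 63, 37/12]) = [-88, -53, 37/12, 11, 38, 63, 98]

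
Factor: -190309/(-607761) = 3^(-2)*11^(-1)*31^1 = 31/99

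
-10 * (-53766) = 537660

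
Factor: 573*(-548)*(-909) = 2^2*3^3*101^1*137^1*191^1 = 285429636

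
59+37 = 96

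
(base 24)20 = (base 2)110000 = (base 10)48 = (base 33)1f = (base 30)1i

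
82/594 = 41/297 ≈ 0.138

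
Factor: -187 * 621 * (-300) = 2^2 * 3^4 * 5^2 * 11^1 * 17^1 * 23^1 = 34838100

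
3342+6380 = 9722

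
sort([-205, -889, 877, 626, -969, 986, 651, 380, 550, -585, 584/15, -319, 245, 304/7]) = [-969, -889, -585, -319, -205, 584/15, 304/7, 245, 380, 550, 626, 651, 877, 986]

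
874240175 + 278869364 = 1153109539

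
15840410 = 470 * 33703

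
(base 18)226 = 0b1010110010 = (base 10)690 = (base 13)411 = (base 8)1262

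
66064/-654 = -101 - 5/327 ≈ -101.02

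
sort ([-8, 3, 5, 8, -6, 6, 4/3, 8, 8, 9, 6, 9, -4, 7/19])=[-8, -6, -4, 7/19, 4/3, 3, 5, 6, 6, 8, 8, 8, 9, 9]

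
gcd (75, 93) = 3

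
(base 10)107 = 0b1101011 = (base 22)4j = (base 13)83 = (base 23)4f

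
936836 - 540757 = 396079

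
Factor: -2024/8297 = -1 * 2^3 * 11^1 * 23^1 * 8297^(-1)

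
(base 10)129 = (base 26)4p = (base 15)89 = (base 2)10000001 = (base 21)63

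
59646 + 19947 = 79593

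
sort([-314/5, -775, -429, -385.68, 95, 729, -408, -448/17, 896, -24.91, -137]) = [-775, -429, -408, -385.68, -137, -314/5, -448/17, -24.91, 95, 729, 896]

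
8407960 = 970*8668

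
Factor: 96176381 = 7^1*797^1*17239^1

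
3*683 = 2049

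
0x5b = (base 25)3g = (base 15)61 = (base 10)91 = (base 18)51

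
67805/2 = 33902+1/2 = 33902.50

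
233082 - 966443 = -733361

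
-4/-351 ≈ 0.0114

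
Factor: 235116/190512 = 2^(-2)*3^(-2)*7^(-1)*311^1 = 311/252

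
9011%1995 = 1031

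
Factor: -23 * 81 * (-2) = 2^1 * 3^4 * 23^1 = 3726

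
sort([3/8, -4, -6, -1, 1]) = [-6, -4, -1, 3/8, 1]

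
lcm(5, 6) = 30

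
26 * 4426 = 115076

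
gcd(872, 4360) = 872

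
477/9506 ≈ 0.0502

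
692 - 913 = -221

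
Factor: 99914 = 2^1*49957^1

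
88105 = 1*88105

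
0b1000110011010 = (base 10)4506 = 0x119a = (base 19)c93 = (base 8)10632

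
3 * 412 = 1236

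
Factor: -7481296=-1*2^4*137^1*3413^1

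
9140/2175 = 1828/435 ≈ 4.20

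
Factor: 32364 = 2^2*3^2*29^1*31^1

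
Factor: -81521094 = -1*2^1*3^1*2081^1*6529^1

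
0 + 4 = 4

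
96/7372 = 24/1843 ≈ 0.0130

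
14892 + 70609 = 85501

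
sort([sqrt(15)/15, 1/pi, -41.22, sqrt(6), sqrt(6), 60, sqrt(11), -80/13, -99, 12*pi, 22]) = [-99, -41.22, -80/13, sqrt(15)/15, 1/pi, sqrt(6), sqrt(6), sqrt(11), 22, 12*pi, 60]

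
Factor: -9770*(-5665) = 2^1*5^2*11^1*103^1*977^1 = 55347050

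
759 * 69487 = 52740633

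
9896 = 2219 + 7677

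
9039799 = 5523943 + 3515856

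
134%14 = 8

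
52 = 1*52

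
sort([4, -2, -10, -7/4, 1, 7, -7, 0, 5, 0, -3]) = [-10, -7, -3, -2, -7/4, 0, 0, 1, 4, 5, 7]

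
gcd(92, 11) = 1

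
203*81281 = 16500043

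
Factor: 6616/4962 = 2^2*3^(-1) = 4/3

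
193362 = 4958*39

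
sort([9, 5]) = [5, 9]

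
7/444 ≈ 0.0158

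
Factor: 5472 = 2^5 * 3^2 * 19^1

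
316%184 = 132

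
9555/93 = 102 + 23/31 ≈ 102.74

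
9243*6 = 55458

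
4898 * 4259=20860582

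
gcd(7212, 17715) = 3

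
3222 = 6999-3777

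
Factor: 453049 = 179^1 * 2531^1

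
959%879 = 80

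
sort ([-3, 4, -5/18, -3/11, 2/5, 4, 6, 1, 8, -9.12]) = [-9.12, -3, -5/18, -3/11, 2/5, 1, 4, 4, 6, 8]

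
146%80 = 66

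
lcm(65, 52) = 260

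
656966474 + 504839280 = 1161805754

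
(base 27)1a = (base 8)45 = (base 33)14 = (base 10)37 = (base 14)29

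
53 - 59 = -6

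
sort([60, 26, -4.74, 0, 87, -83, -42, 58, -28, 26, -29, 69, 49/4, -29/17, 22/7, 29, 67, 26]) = [-83, -42, -29, -28, -4.74, -29/17, 0, 22/7, 49/4, 26, 26, 26, 29, 58, 60, 67, 69, 87]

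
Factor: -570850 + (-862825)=-1 * 5^2 * 57347^1=-1433675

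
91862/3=30620 + 2/3 ≈ 30620.67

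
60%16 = 12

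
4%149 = 4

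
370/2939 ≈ 0.126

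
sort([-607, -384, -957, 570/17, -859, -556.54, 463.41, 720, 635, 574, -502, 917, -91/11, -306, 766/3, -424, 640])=[-957, -859, -607, -556.54, -502, -424, -384, -306, -91/11, 570/17, 766/3, 463.41, 574, 635, 640, 720, 917]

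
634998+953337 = 1588335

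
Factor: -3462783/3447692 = -1*2^(-2)*3^1*317^(-1)*523^1*2207^1*2719^(-1)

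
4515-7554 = -3039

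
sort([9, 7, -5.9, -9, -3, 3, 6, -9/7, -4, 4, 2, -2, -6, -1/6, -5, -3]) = [-9, -6, -5.9, -5, -4, -3, -3, -2, -9/7, -1/6, 2, 3, 4, 6, 7, 9]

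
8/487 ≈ 0.0164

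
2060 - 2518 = -458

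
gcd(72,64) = 8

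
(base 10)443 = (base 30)en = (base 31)e9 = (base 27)gb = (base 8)673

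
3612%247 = 154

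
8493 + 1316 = 9809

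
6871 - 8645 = -1774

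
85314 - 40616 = 44698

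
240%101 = 38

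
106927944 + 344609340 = 451537284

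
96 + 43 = 139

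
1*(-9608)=-9608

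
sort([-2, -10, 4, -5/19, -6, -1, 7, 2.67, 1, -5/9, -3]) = [-10, -6, -3, -2, -1, -5/9, -5/19, 1, 2.67, 4, 7]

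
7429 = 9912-2483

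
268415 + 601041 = 869456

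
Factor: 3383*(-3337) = -1*17^1*47^1*71^1*199^1 = -11289071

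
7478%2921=1636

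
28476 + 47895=76371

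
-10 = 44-54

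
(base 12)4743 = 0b1111100100011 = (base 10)7971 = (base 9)11836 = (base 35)6hq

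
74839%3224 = 687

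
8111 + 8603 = 16714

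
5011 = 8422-3411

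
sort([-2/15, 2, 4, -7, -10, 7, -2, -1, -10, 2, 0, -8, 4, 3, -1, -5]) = [-10, -10, -8, -7, -5, -2, -1, -1, -2/15, 0, 2, 2, 3, 4, 4, 7]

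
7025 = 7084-59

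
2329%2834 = 2329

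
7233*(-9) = -65097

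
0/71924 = 0 = 0.00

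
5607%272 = 167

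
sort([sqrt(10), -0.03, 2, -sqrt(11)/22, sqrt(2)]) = [-sqrt(11)/22, -0.03, sqrt(2), 2, sqrt(10)]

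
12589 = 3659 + 8930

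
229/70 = 3 + 19/70 ≈ 3.27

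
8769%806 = 709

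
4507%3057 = 1450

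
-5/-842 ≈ 0.00594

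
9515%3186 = 3143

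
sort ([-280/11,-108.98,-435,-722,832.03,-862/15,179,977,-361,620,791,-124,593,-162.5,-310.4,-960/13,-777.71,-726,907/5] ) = [-777.71,-726,-722,-435,-361,-310.4,-162.5,-124,-108.98,-960/13,-862/15,-280/11,179,907/5,593,620,791,832.03,977] 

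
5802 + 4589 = 10391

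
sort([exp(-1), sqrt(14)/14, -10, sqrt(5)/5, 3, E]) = [-10, sqrt(14)/14, exp(-1), sqrt(5)/5, E, 3]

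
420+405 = 825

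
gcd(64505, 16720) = 95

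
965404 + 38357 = 1003761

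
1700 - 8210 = -6510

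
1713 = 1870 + -157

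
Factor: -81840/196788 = -1*2^2*5^1*11^1*23^(-2) = -220/529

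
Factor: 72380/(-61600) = -1*2^(-3)*5^(-1)*47^1 = -47/40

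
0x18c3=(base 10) 6339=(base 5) 200324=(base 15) 1d29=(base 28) 82b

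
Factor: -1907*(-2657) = 1907^1*2657^1 = 5066899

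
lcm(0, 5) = 0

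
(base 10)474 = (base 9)576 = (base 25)io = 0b111011010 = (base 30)fo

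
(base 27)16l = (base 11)75a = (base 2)1110010000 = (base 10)912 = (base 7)2442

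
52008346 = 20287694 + 31720652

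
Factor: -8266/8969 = -1*2^1*4133^1*8969^(-1)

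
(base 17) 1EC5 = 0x23D0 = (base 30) A5I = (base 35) 7GX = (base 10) 9168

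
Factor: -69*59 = -1*3^1*23^1*59^1 = -4071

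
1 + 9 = 10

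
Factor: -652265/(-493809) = 3^(-1)*5^1*191^1*241^(-1) = 955/723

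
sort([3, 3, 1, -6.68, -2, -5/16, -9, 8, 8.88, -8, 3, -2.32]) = [-9, -8, -6.68, -2.32, -2, -5/16, 1, 3, 3, 3, 8, 8.88]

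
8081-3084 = 4997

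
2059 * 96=197664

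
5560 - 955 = 4605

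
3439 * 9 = 30951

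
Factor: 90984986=2^1*17^1*41^1*65269^1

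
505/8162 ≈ 0.0619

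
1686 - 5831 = -4145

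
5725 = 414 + 5311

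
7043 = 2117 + 4926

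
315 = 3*105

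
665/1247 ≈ 0.533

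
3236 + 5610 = 8846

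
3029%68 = 37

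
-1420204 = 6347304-7767508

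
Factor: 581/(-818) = -1 * 2^(-1) * 7^1 * 83^1 * 409^(-1)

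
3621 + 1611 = 5232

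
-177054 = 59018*(-3)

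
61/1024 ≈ 0.0596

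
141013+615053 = 756066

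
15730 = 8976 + 6754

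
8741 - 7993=748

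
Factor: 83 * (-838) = -1 * 2^1 * 83^1 * 419^1 = -69554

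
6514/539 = 12 + 46/539 ≈ 12.09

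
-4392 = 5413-9805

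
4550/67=67 + 61/67 ≈ 67.91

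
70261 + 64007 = 134268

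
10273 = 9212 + 1061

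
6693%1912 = 957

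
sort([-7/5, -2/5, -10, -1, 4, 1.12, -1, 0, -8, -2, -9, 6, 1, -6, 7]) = [-10, -9, -8, -6, -2, -7/5, -1, -1, -2/5, 0, 1, 1.12, 4, 6, 7]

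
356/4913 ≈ 0.0725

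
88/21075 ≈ 0.00418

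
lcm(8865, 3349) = 150705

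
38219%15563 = 7093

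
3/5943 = 1/1981 ≈ 0.000505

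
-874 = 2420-3294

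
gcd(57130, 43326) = 58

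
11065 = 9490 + 1575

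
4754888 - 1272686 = 3482202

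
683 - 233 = 450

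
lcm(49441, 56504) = 395528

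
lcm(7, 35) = 35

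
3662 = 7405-3743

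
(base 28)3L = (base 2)1101001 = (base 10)105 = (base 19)5A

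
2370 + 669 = 3039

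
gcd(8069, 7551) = 1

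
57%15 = 12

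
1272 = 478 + 794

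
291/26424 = 97/8808 ≈ 0.0110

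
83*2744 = 227752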